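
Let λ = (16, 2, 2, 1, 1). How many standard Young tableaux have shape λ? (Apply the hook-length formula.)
# SYT of shape (16, 2, 2, 1, 1) = 474012

Hook-length formula: f^λ = n! / Π hook(c), product over all cells c of the Young diagram. For λ = (16, 2, 2, 1, 1), n = 22 boxes. Hook lengths by row (left-to-right, top-to-bottom): [20, 17, 14, 13, 12, 11, 10, 9, 8, 7, 6, 5, 4, 3, 2, 1]; [5, 2]; [4, 1]; [2]; [1]. Product of hooks = 2371249520640000. So f^λ = 22! / 2371249520640000 = 1124000727777607680000 / 2371249520640000 = 474012.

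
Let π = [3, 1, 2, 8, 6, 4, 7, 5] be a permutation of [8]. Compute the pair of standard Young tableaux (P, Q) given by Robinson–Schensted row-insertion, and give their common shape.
P = [1, 2, 4, 5] / [3, 6, 7] / [8];  Q = [1, 3, 4, 7] / [2, 5, 8] / [6];  common shape = (4, 3, 1)

Row-insert the values π_1, π_2, … into P one at a time, bumping the leftmost entry strictly greater than the inserted value down to the next row. The recording tableau Q records, in position (i, j), the step at which that cell was added to P.
  Insert 3 (step 1): P = [3];  Q = [1]
  Insert 1 (step 2): P = [1] / [3];  Q = [1] / [2]
  Insert 2 (step 3): P = [1, 2] / [3];  Q = [1, 3] / [2]
  Insert 8 (step 4): P = [1, 2, 8] / [3];  Q = [1, 3, 4] / [2]
  Insert 6 (step 5): P = [1, 2, 6] / [3, 8];  Q = [1, 3, 4] / [2, 5]
  Insert 4 (step 6): P = [1, 2, 4] / [3, 6] / [8];  Q = [1, 3, 4] / [2, 5] / [6]
  Insert 7 (step 7): P = [1, 2, 4, 7] / [3, 6] / [8];  Q = [1, 3, 4, 7] / [2, 5] / [6]
  Insert 5 (step 8): P = [1, 2, 4, 5] / [3, 6, 7] / [8];  Q = [1, 3, 4, 7] / [2, 5, 8] / [6]
Final shape: (4, 3, 1).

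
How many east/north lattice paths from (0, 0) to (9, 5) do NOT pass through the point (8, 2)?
Number of paths = 1822

Total paths from (0, 0) to (9, 5): C(14, 9) = 2002. Paths through (8, 2): (paths (0, 0) → (8, 2)) × (paths (8, 2) → (9, 5)) = C(10, 8) · C(4, 1) = 45 · 4 = 180. Avoidance count = 2002 − 180 = 1822.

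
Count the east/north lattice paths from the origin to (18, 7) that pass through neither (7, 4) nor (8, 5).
Number of paths = 319198

Inclusion–exclusion. Total paths: C(25, 18) = 480700. Through P₁: C(11, 7)·C(14, 11) = 120120. Through P₂: C(13, 8)·C(12, 10) = 84942. Since P₁ is strictly southwest of P₂, a monotone path through both must visit P₁ then P₂; paths through both = C(11, 7)·C(2, 1)·C(12, 10) = 43560. Avoid both = 480700 − 120120 − 84942 + 43560 = 319198.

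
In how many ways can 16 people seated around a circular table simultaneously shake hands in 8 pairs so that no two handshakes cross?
C_8 = 1430

These noncrossing handshakes are counted by the Catalan number C_n = (1/(n + 1)) · C(2n, n). For n = 8: C_8 = (1/9) · C(16, 8) = 12870/9 = 1430.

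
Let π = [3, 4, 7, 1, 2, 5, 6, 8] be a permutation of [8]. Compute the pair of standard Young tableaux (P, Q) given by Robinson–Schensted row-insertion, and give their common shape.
P = [1, 2, 5, 6, 8] / [3, 4, 7];  Q = [1, 2, 3, 7, 8] / [4, 5, 6];  common shape = (5, 3)

Row-insert the values π_1, π_2, … into P one at a time, bumping the leftmost entry strictly greater than the inserted value down to the next row. The recording tableau Q records, in position (i, j), the step at which that cell was added to P.
  Insert 3 (step 1): P = [3];  Q = [1]
  Insert 4 (step 2): P = [3, 4];  Q = [1, 2]
  Insert 7 (step 3): P = [3, 4, 7];  Q = [1, 2, 3]
  Insert 1 (step 4): P = [1, 4, 7] / [3];  Q = [1, 2, 3] / [4]
  Insert 2 (step 5): P = [1, 2, 7] / [3, 4];  Q = [1, 2, 3] / [4, 5]
  Insert 5 (step 6): P = [1, 2, 5] / [3, 4, 7];  Q = [1, 2, 3] / [4, 5, 6]
  Insert 6 (step 7): P = [1, 2, 5, 6] / [3, 4, 7];  Q = [1, 2, 3, 7] / [4, 5, 6]
  Insert 8 (step 8): P = [1, 2, 5, 6, 8] / [3, 4, 7];  Q = [1, 2, 3, 7, 8] / [4, 5, 6]
Final shape: (5, 3).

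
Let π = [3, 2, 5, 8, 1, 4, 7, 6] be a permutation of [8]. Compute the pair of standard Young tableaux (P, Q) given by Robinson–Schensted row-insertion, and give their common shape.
P = [1, 4, 6] / [2, 5, 7] / [3, 8];  Q = [1, 3, 4] / [2, 6, 7] / [5, 8];  common shape = (3, 3, 2)

Row-insert the values π_1, π_2, … into P one at a time, bumping the leftmost entry strictly greater than the inserted value down to the next row. The recording tableau Q records, in position (i, j), the step at which that cell was added to P.
  Insert 3 (step 1): P = [3];  Q = [1]
  Insert 2 (step 2): P = [2] / [3];  Q = [1] / [2]
  Insert 5 (step 3): P = [2, 5] / [3];  Q = [1, 3] / [2]
  Insert 8 (step 4): P = [2, 5, 8] / [3];  Q = [1, 3, 4] / [2]
  Insert 1 (step 5): P = [1, 5, 8] / [2] / [3];  Q = [1, 3, 4] / [2] / [5]
  Insert 4 (step 6): P = [1, 4, 8] / [2, 5] / [3];  Q = [1, 3, 4] / [2, 6] / [5]
  Insert 7 (step 7): P = [1, 4, 7] / [2, 5, 8] / [3];  Q = [1, 3, 4] / [2, 6, 7] / [5]
  Insert 6 (step 8): P = [1, 4, 6] / [2, 5, 7] / [3, 8];  Q = [1, 3, 4] / [2, 6, 7] / [5, 8]
Final shape: (3, 3, 2).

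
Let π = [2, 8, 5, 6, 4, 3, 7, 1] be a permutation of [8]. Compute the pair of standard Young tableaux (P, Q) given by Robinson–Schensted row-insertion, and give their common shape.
P = [1, 3, 6, 7] / [2] / [4] / [5] / [8];  Q = [1, 2, 4, 7] / [3] / [5] / [6] / [8];  common shape = (4, 1, 1, 1, 1)

Row-insert the values π_1, π_2, … into P one at a time, bumping the leftmost entry strictly greater than the inserted value down to the next row. The recording tableau Q records, in position (i, j), the step at which that cell was added to P.
  Insert 2 (step 1): P = [2];  Q = [1]
  Insert 8 (step 2): P = [2, 8];  Q = [1, 2]
  Insert 5 (step 3): P = [2, 5] / [8];  Q = [1, 2] / [3]
  Insert 6 (step 4): P = [2, 5, 6] / [8];  Q = [1, 2, 4] / [3]
  Insert 4 (step 5): P = [2, 4, 6] / [5] / [8];  Q = [1, 2, 4] / [3] / [5]
  Insert 3 (step 6): P = [2, 3, 6] / [4] / [5] / [8];  Q = [1, 2, 4] / [3] / [5] / [6]
  Insert 7 (step 7): P = [2, 3, 6, 7] / [4] / [5] / [8];  Q = [1, 2, 4, 7] / [3] / [5] / [6]
  Insert 1 (step 8): P = [1, 3, 6, 7] / [2] / [4] / [5] / [8];  Q = [1, 2, 4, 7] / [3] / [5] / [6] / [8]
Final shape: (4, 1, 1, 1, 1).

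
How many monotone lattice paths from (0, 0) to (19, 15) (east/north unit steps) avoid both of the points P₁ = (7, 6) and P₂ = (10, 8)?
Number of paths = 1047302520

Inclusion–exclusion. Total paths: C(34, 19) = 1855967520. Through P₁: C(13, 7)·C(21, 12) = 504383880. Through P₂: C(18, 10)·C(16, 9) = 500591520. Since P₁ is strictly southwest of P₂, a monotone path through both must visit P₁ then P₂; paths through both = C(13, 7)·C(5, 3)·C(16, 9) = 196310400. Avoid both = 1855967520 − 504383880 − 500591520 + 196310400 = 1047302520.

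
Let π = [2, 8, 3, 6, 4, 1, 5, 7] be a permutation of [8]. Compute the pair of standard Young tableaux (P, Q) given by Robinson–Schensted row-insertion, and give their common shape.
P = [1, 3, 4, 5, 7] / [2] / [6] / [8];  Q = [1, 2, 4, 7, 8] / [3] / [5] / [6];  common shape = (5, 1, 1, 1)

Row-insert the values π_1, π_2, … into P one at a time, bumping the leftmost entry strictly greater than the inserted value down to the next row. The recording tableau Q records, in position (i, j), the step at which that cell was added to P.
  Insert 2 (step 1): P = [2];  Q = [1]
  Insert 8 (step 2): P = [2, 8];  Q = [1, 2]
  Insert 3 (step 3): P = [2, 3] / [8];  Q = [1, 2] / [3]
  Insert 6 (step 4): P = [2, 3, 6] / [8];  Q = [1, 2, 4] / [3]
  Insert 4 (step 5): P = [2, 3, 4] / [6] / [8];  Q = [1, 2, 4] / [3] / [5]
  Insert 1 (step 6): P = [1, 3, 4] / [2] / [6] / [8];  Q = [1, 2, 4] / [3] / [5] / [6]
  Insert 5 (step 7): P = [1, 3, 4, 5] / [2] / [6] / [8];  Q = [1, 2, 4, 7] / [3] / [5] / [6]
  Insert 7 (step 8): P = [1, 3, 4, 5, 7] / [2] / [6] / [8];  Q = [1, 2, 4, 7, 8] / [3] / [5] / [6]
Final shape: (5, 1, 1, 1).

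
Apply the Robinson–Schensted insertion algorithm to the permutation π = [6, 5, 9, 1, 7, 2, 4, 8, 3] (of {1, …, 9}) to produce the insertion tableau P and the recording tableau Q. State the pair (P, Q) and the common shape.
P = [1, 2, 3, 8] / [4, 7] / [5, 9] / [6];  Q = [1, 3, 7, 8] / [2, 5] / [4, 6] / [9];  common shape = (4, 2, 2, 1)

Row-insert the values π_1, π_2, … into P one at a time, bumping the leftmost entry strictly greater than the inserted value down to the next row. The recording tableau Q records, in position (i, j), the step at which that cell was added to P.
  Insert 6 (step 1): P = [6];  Q = [1]
  Insert 5 (step 2): P = [5] / [6];  Q = [1] / [2]
  Insert 9 (step 3): P = [5, 9] / [6];  Q = [1, 3] / [2]
  Insert 1 (step 4): P = [1, 9] / [5] / [6];  Q = [1, 3] / [2] / [4]
  Insert 7 (step 5): P = [1, 7] / [5, 9] / [6];  Q = [1, 3] / [2, 5] / [4]
  Insert 2 (step 6): P = [1, 2] / [5, 7] / [6, 9];  Q = [1, 3] / [2, 5] / [4, 6]
  Insert 4 (step 7): P = [1, 2, 4] / [5, 7] / [6, 9];  Q = [1, 3, 7] / [2, 5] / [4, 6]
  Insert 8 (step 8): P = [1, 2, 4, 8] / [5, 7] / [6, 9];  Q = [1, 3, 7, 8] / [2, 5] / [4, 6]
  Insert 3 (step 9): P = [1, 2, 3, 8] / [4, 7] / [5, 9] / [6];  Q = [1, 3, 7, 8] / [2, 5] / [4, 6] / [9]
Final shape: (4, 2, 2, 1).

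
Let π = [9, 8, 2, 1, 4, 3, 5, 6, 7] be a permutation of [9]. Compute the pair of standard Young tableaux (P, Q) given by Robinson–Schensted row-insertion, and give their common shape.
P = [1, 3, 5, 6, 7] / [2, 4] / [8] / [9];  Q = [1, 5, 7, 8, 9] / [2, 6] / [3] / [4];  common shape = (5, 2, 1, 1)

Row-insert the values π_1, π_2, … into P one at a time, bumping the leftmost entry strictly greater than the inserted value down to the next row. The recording tableau Q records, in position (i, j), the step at which that cell was added to P.
  Insert 9 (step 1): P = [9];  Q = [1]
  Insert 8 (step 2): P = [8] / [9];  Q = [1] / [2]
  Insert 2 (step 3): P = [2] / [8] / [9];  Q = [1] / [2] / [3]
  Insert 1 (step 4): P = [1] / [2] / [8] / [9];  Q = [1] / [2] / [3] / [4]
  Insert 4 (step 5): P = [1, 4] / [2] / [8] / [9];  Q = [1, 5] / [2] / [3] / [4]
  Insert 3 (step 6): P = [1, 3] / [2, 4] / [8] / [9];  Q = [1, 5] / [2, 6] / [3] / [4]
  Insert 5 (step 7): P = [1, 3, 5] / [2, 4] / [8] / [9];  Q = [1, 5, 7] / [2, 6] / [3] / [4]
  Insert 6 (step 8): P = [1, 3, 5, 6] / [2, 4] / [8] / [9];  Q = [1, 5, 7, 8] / [2, 6] / [3] / [4]
  Insert 7 (step 9): P = [1, 3, 5, 6, 7] / [2, 4] / [8] / [9];  Q = [1, 5, 7, 8, 9] / [2, 6] / [3] / [4]
Final shape: (5, 2, 1, 1).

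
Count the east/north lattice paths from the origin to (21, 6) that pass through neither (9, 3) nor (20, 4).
Number of paths = 171952

Inclusion–exclusion. Total paths: C(27, 21) = 296010. Through P₁: C(12, 9)·C(15, 12) = 100100. Through P₂: C(24, 20)·C(3, 1) = 31878. Since P₁ is strictly southwest of P₂, a monotone path through both must visit P₁ then P₂; paths through both = C(12, 9)·C(12, 11)·C(3, 1) = 7920. Avoid both = 296010 − 100100 − 31878 + 7920 = 171952.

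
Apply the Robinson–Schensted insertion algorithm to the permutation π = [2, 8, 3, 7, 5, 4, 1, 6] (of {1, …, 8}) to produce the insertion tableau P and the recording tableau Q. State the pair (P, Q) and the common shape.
P = [1, 3, 4, 6] / [2] / [5] / [7] / [8];  Q = [1, 2, 4, 8] / [3] / [5] / [6] / [7];  common shape = (4, 1, 1, 1, 1)

Row-insert the values π_1, π_2, … into P one at a time, bumping the leftmost entry strictly greater than the inserted value down to the next row. The recording tableau Q records, in position (i, j), the step at which that cell was added to P.
  Insert 2 (step 1): P = [2];  Q = [1]
  Insert 8 (step 2): P = [2, 8];  Q = [1, 2]
  Insert 3 (step 3): P = [2, 3] / [8];  Q = [1, 2] / [3]
  Insert 7 (step 4): P = [2, 3, 7] / [8];  Q = [1, 2, 4] / [3]
  Insert 5 (step 5): P = [2, 3, 5] / [7] / [8];  Q = [1, 2, 4] / [3] / [5]
  Insert 4 (step 6): P = [2, 3, 4] / [5] / [7] / [8];  Q = [1, 2, 4] / [3] / [5] / [6]
  Insert 1 (step 7): P = [1, 3, 4] / [2] / [5] / [7] / [8];  Q = [1, 2, 4] / [3] / [5] / [6] / [7]
  Insert 6 (step 8): P = [1, 3, 4, 6] / [2] / [5] / [7] / [8];  Q = [1, 2, 4, 8] / [3] / [5] / [6] / [7]
Final shape: (4, 1, 1, 1, 1).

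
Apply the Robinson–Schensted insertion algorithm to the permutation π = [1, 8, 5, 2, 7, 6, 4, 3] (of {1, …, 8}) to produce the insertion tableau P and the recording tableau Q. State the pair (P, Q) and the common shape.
P = [1, 2, 3] / [4, 6] / [5] / [7] / [8];  Q = [1, 2, 5] / [3, 6] / [4] / [7] / [8];  common shape = (3, 2, 1, 1, 1)

Row-insert the values π_1, π_2, … into P one at a time, bumping the leftmost entry strictly greater than the inserted value down to the next row. The recording tableau Q records, in position (i, j), the step at which that cell was added to P.
  Insert 1 (step 1): P = [1];  Q = [1]
  Insert 8 (step 2): P = [1, 8];  Q = [1, 2]
  Insert 5 (step 3): P = [1, 5] / [8];  Q = [1, 2] / [3]
  Insert 2 (step 4): P = [1, 2] / [5] / [8];  Q = [1, 2] / [3] / [4]
  Insert 7 (step 5): P = [1, 2, 7] / [5] / [8];  Q = [1, 2, 5] / [3] / [4]
  Insert 6 (step 6): P = [1, 2, 6] / [5, 7] / [8];  Q = [1, 2, 5] / [3, 6] / [4]
  Insert 4 (step 7): P = [1, 2, 4] / [5, 6] / [7] / [8];  Q = [1, 2, 5] / [3, 6] / [4] / [7]
  Insert 3 (step 8): P = [1, 2, 3] / [4, 6] / [5] / [7] / [8];  Q = [1, 2, 5] / [3, 6] / [4] / [7] / [8]
Final shape: (3, 2, 1, 1, 1).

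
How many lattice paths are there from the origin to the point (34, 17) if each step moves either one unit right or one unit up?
Number of paths = 14771069086725

A monotone lattice path from (0, 0) to (34, 17) consists of 34 east steps and 17 north steps in some order, so it is determined by which 34 of the 51 steps are east. The count is C(51, 34) = 14771069086725.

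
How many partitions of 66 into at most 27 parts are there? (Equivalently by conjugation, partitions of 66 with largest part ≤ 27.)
p(66, parts ≤ 27) = 2176905

Use the recurrence p(n, m) = p(n, m−1) + p(n−m, m): either the largest part is < m (count p(n, m−1)) or the largest part is exactly m (remove one copy of m, count p(n−m, m)). With p(0, ·) = 1 this gives p(66, parts ≤ 27) = 2176905. (By conjugating Young diagrams, this also counts partitions of 66 into at most 27 parts.)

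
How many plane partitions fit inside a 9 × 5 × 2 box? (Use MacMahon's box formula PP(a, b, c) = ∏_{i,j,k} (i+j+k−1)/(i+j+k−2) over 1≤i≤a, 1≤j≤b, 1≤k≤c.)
PP(9, 5, 2) = 1002001

Evaluate the triple product over i = 1..9, j = 1..5, k = 1..2. The factors are (2/1) · (3/2) · (3/2) · (4/3) · (4/3) · (5/4) · (5/4) · (6/5) · … (90 factors total). The numerators and denominators telescope so the product is an integer; carrying out the multiplication exactly gives PP(9, 5, 2) = 1002001.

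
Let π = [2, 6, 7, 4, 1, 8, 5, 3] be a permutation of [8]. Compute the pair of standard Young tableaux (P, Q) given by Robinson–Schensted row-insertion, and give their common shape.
P = [1, 3, 5, 8] / [2, 4] / [6, 7];  Q = [1, 2, 3, 6] / [4, 7] / [5, 8];  common shape = (4, 2, 2)

Row-insert the values π_1, π_2, … into P one at a time, bumping the leftmost entry strictly greater than the inserted value down to the next row. The recording tableau Q records, in position (i, j), the step at which that cell was added to P.
  Insert 2 (step 1): P = [2];  Q = [1]
  Insert 6 (step 2): P = [2, 6];  Q = [1, 2]
  Insert 7 (step 3): P = [2, 6, 7];  Q = [1, 2, 3]
  Insert 4 (step 4): P = [2, 4, 7] / [6];  Q = [1, 2, 3] / [4]
  Insert 1 (step 5): P = [1, 4, 7] / [2] / [6];  Q = [1, 2, 3] / [4] / [5]
  Insert 8 (step 6): P = [1, 4, 7, 8] / [2] / [6];  Q = [1, 2, 3, 6] / [4] / [5]
  Insert 5 (step 7): P = [1, 4, 5, 8] / [2, 7] / [6];  Q = [1, 2, 3, 6] / [4, 7] / [5]
  Insert 3 (step 8): P = [1, 3, 5, 8] / [2, 4] / [6, 7];  Q = [1, 2, 3, 6] / [4, 7] / [5, 8]
Final shape: (4, 2, 2).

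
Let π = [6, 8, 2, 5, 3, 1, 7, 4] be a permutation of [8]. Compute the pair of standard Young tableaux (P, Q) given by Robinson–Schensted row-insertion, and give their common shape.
P = [1, 3, 4] / [2, 7] / [5, 8] / [6];  Q = [1, 2, 7] / [3, 4] / [5, 8] / [6];  common shape = (3, 2, 2, 1)

Row-insert the values π_1, π_2, … into P one at a time, bumping the leftmost entry strictly greater than the inserted value down to the next row. The recording tableau Q records, in position (i, j), the step at which that cell was added to P.
  Insert 6 (step 1): P = [6];  Q = [1]
  Insert 8 (step 2): P = [6, 8];  Q = [1, 2]
  Insert 2 (step 3): P = [2, 8] / [6];  Q = [1, 2] / [3]
  Insert 5 (step 4): P = [2, 5] / [6, 8];  Q = [1, 2] / [3, 4]
  Insert 3 (step 5): P = [2, 3] / [5, 8] / [6];  Q = [1, 2] / [3, 4] / [5]
  Insert 1 (step 6): P = [1, 3] / [2, 8] / [5] / [6];  Q = [1, 2] / [3, 4] / [5] / [6]
  Insert 7 (step 7): P = [1, 3, 7] / [2, 8] / [5] / [6];  Q = [1, 2, 7] / [3, 4] / [5] / [6]
  Insert 4 (step 8): P = [1, 3, 4] / [2, 7] / [5, 8] / [6];  Q = [1, 2, 7] / [3, 4] / [5, 8] / [6]
Final shape: (3, 2, 2, 1).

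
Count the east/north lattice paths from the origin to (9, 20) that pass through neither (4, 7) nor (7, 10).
Number of paths = 6339597

Inclusion–exclusion. Total paths: C(29, 9) = 10015005. Through P₁: C(11, 4)·C(18, 5) = 2827440. Through P₂: C(17, 7)·C(12, 2) = 1283568. Since P₁ is strictly southwest of P₂, a monotone path through both must visit P₁ then P₂; paths through both = C(11, 4)·C(6, 3)·C(12, 2) = 435600. Avoid both = 10015005 − 2827440 − 1283568 + 435600 = 6339597.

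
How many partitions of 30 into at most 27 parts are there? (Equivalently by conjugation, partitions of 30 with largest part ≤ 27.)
p(30, parts ≤ 27) = 5600

Use the recurrence p(n, m) = p(n, m−1) + p(n−m, m): either the largest part is < m (count p(n, m−1)) or the largest part is exactly m (remove one copy of m, count p(n−m, m)). With p(0, ·) = 1 this gives p(30, parts ≤ 27) = 5600. (By conjugating Young diagrams, this also counts partitions of 30 into at most 27 parts.)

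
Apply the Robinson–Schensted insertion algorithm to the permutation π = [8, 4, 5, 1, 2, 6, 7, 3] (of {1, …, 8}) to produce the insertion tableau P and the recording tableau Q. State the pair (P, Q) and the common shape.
P = [1, 2, 3, 7] / [4, 5, 6] / [8];  Q = [1, 3, 6, 7] / [2, 5, 8] / [4];  common shape = (4, 3, 1)

Row-insert the values π_1, π_2, … into P one at a time, bumping the leftmost entry strictly greater than the inserted value down to the next row. The recording tableau Q records, in position (i, j), the step at which that cell was added to P.
  Insert 8 (step 1): P = [8];  Q = [1]
  Insert 4 (step 2): P = [4] / [8];  Q = [1] / [2]
  Insert 5 (step 3): P = [4, 5] / [8];  Q = [1, 3] / [2]
  Insert 1 (step 4): P = [1, 5] / [4] / [8];  Q = [1, 3] / [2] / [4]
  Insert 2 (step 5): P = [1, 2] / [4, 5] / [8];  Q = [1, 3] / [2, 5] / [4]
  Insert 6 (step 6): P = [1, 2, 6] / [4, 5] / [8];  Q = [1, 3, 6] / [2, 5] / [4]
  Insert 7 (step 7): P = [1, 2, 6, 7] / [4, 5] / [8];  Q = [1, 3, 6, 7] / [2, 5] / [4]
  Insert 3 (step 8): P = [1, 2, 3, 7] / [4, 5, 6] / [8];  Q = [1, 3, 6, 7] / [2, 5, 8] / [4]
Final shape: (4, 3, 1).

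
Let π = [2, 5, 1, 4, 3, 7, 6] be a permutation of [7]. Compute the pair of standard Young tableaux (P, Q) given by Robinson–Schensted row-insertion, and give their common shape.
P = [1, 3, 6] / [2, 4, 7] / [5];  Q = [1, 2, 6] / [3, 4, 7] / [5];  common shape = (3, 3, 1)

Row-insert the values π_1, π_2, … into P one at a time, bumping the leftmost entry strictly greater than the inserted value down to the next row. The recording tableau Q records, in position (i, j), the step at which that cell was added to P.
  Insert 2 (step 1): P = [2];  Q = [1]
  Insert 5 (step 2): P = [2, 5];  Q = [1, 2]
  Insert 1 (step 3): P = [1, 5] / [2];  Q = [1, 2] / [3]
  Insert 4 (step 4): P = [1, 4] / [2, 5];  Q = [1, 2] / [3, 4]
  Insert 3 (step 5): P = [1, 3] / [2, 4] / [5];  Q = [1, 2] / [3, 4] / [5]
  Insert 7 (step 6): P = [1, 3, 7] / [2, 4] / [5];  Q = [1, 2, 6] / [3, 4] / [5]
  Insert 6 (step 7): P = [1, 3, 6] / [2, 4, 7] / [5];  Q = [1, 2, 6] / [3, 4, 7] / [5]
Final shape: (3, 3, 1).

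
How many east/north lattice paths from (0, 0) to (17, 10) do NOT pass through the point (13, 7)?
Number of paths = 5723085

Total paths from (0, 0) to (17, 10): C(27, 17) = 8436285. Paths through (13, 7): (paths (0, 0) → (13, 7)) × (paths (13, 7) → (17, 10)) = C(20, 13) · C(7, 4) = 77520 · 35 = 2713200. Avoidance count = 8436285 − 2713200 = 5723085.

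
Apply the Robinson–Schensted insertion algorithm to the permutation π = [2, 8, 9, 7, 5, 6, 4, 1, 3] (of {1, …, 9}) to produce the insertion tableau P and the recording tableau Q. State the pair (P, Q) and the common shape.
P = [1, 3, 6] / [2, 4] / [5, 9] / [7] / [8];  Q = [1, 2, 3] / [4, 6] / [5, 9] / [7] / [8];  common shape = (3, 2, 2, 1, 1)

Row-insert the values π_1, π_2, … into P one at a time, bumping the leftmost entry strictly greater than the inserted value down to the next row. The recording tableau Q records, in position (i, j), the step at which that cell was added to P.
  Insert 2 (step 1): P = [2];  Q = [1]
  Insert 8 (step 2): P = [2, 8];  Q = [1, 2]
  Insert 9 (step 3): P = [2, 8, 9];  Q = [1, 2, 3]
  Insert 7 (step 4): P = [2, 7, 9] / [8];  Q = [1, 2, 3] / [4]
  Insert 5 (step 5): P = [2, 5, 9] / [7] / [8];  Q = [1, 2, 3] / [4] / [5]
  Insert 6 (step 6): P = [2, 5, 6] / [7, 9] / [8];  Q = [1, 2, 3] / [4, 6] / [5]
  Insert 4 (step 7): P = [2, 4, 6] / [5, 9] / [7] / [8];  Q = [1, 2, 3] / [4, 6] / [5] / [7]
  Insert 1 (step 8): P = [1, 4, 6] / [2, 9] / [5] / [7] / [8];  Q = [1, 2, 3] / [4, 6] / [5] / [7] / [8]
  Insert 3 (step 9): P = [1, 3, 6] / [2, 4] / [5, 9] / [7] / [8];  Q = [1, 2, 3] / [4, 6] / [5, 9] / [7] / [8]
Final shape: (3, 2, 2, 1, 1).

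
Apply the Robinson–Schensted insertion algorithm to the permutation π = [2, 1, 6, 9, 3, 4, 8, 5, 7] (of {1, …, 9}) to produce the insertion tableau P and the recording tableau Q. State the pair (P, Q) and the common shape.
P = [1, 3, 4, 5, 7] / [2, 6, 8] / [9];  Q = [1, 3, 4, 7, 9] / [2, 5, 6] / [8];  common shape = (5, 3, 1)

Row-insert the values π_1, π_2, … into P one at a time, bumping the leftmost entry strictly greater than the inserted value down to the next row. The recording tableau Q records, in position (i, j), the step at which that cell was added to P.
  Insert 2 (step 1): P = [2];  Q = [1]
  Insert 1 (step 2): P = [1] / [2];  Q = [1] / [2]
  Insert 6 (step 3): P = [1, 6] / [2];  Q = [1, 3] / [2]
  Insert 9 (step 4): P = [1, 6, 9] / [2];  Q = [1, 3, 4] / [2]
  Insert 3 (step 5): P = [1, 3, 9] / [2, 6];  Q = [1, 3, 4] / [2, 5]
  Insert 4 (step 6): P = [1, 3, 4] / [2, 6, 9];  Q = [1, 3, 4] / [2, 5, 6]
  Insert 8 (step 7): P = [1, 3, 4, 8] / [2, 6, 9];  Q = [1, 3, 4, 7] / [2, 5, 6]
  Insert 5 (step 8): P = [1, 3, 4, 5] / [2, 6, 8] / [9];  Q = [1, 3, 4, 7] / [2, 5, 6] / [8]
  Insert 7 (step 9): P = [1, 3, 4, 5, 7] / [2, 6, 8] / [9];  Q = [1, 3, 4, 7, 9] / [2, 5, 6] / [8]
Final shape: (5, 3, 1).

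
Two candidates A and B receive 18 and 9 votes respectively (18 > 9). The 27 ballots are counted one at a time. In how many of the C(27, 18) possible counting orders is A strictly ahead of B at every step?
Strict-lead orderings = 1562275

Total orderings of the 27 votes with 18 for A: C(27, 18) = 4686825. By the Bertrand ballot formula (Cycle Lemma / reflection principle), the number of orderings in which A is strictly ahead of B throughout is (p − q)/(p + q) · C(p + q, p) = (18 − 9)/(18 + 9) · 4686825 = 1562275.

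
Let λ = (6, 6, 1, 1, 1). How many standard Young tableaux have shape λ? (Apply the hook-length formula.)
# SYT of shape (6, 6, 1, 1, 1) = 28028

Hook-length formula: f^λ = n! / Π hook(c), product over all cells c of the Young diagram. For λ = (6, 6, 1, 1, 1), n = 15 boxes. Hook lengths by row (left-to-right, top-to-bottom): [10, 6, 5, 4, 3, 2]; [9, 5, 4, 3, 2, 1]; [3]; [2]; [1]. Product of hooks = 46656000. So f^λ = 15! / 46656000 = 1307674368000 / 46656000 = 28028.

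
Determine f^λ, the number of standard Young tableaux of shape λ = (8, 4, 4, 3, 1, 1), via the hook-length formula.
# SYT of shape (8, 4, 4, 3, 1, 1) = 483492240

Hook-length formula: f^λ = n! / Π hook(c), product over all cells c of the Young diagram. For λ = (8, 4, 4, 3, 1, 1), n = 21 boxes. Hook lengths by row (left-to-right, top-to-bottom): [13, 10, 9, 7, 4, 3, 2, 1]; [8, 5, 4, 2]; [7, 4, 3, 1]; [5, 2, 1]; [2]; [1]. Product of hooks = 105670656000. So f^λ = 21! / 105670656000 = 51090942171709440000 / 105670656000 = 483492240.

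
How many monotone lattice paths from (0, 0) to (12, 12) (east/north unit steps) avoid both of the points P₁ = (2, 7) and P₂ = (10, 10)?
Number of paths = 1523152

Inclusion–exclusion. Total paths: C(24, 12) = 2704156. Through P₁: C(9, 2)·C(15, 10) = 108108. Through P₂: C(20, 10)·C(4, 2) = 1108536. Since P₁ is strictly southwest of P₂, a monotone path through both must visit P₁ then P₂; paths through both = C(9, 2)·C(11, 8)·C(4, 2) = 35640. Avoid both = 2704156 − 108108 − 1108536 + 35640 = 1523152.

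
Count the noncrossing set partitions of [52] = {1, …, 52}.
C_52 = 29869166945772625950142417512

These noncrossing partitions are counted by the Catalan number C_n = (1/(n + 1)) · C(2n, n). For n = 52: C_52 = (1/53) · C(104, 52) = 1583065848125949175357548128136/53 = 29869166945772625950142417512.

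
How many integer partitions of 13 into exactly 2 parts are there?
p(13, 2 parts) = 6

Partitions of n into exactly k parts ↔ partitions of n − k into at most k parts (subtract 1 from each part). For n = 13, k = 2, the partitions are: 12+1, 11+2, 10+3, 9+4, 8+5, 7+6. Count = 6.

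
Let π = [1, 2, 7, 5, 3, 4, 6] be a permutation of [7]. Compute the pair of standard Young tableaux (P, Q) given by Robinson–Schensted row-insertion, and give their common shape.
P = [1, 2, 3, 4, 6] / [5] / [7];  Q = [1, 2, 3, 6, 7] / [4] / [5];  common shape = (5, 1, 1)

Row-insert the values π_1, π_2, … into P one at a time, bumping the leftmost entry strictly greater than the inserted value down to the next row. The recording tableau Q records, in position (i, j), the step at which that cell was added to P.
  Insert 1 (step 1): P = [1];  Q = [1]
  Insert 2 (step 2): P = [1, 2];  Q = [1, 2]
  Insert 7 (step 3): P = [1, 2, 7];  Q = [1, 2, 3]
  Insert 5 (step 4): P = [1, 2, 5] / [7];  Q = [1, 2, 3] / [4]
  Insert 3 (step 5): P = [1, 2, 3] / [5] / [7];  Q = [1, 2, 3] / [4] / [5]
  Insert 4 (step 6): P = [1, 2, 3, 4] / [5] / [7];  Q = [1, 2, 3, 6] / [4] / [5]
  Insert 6 (step 7): P = [1, 2, 3, 4, 6] / [5] / [7];  Q = [1, 2, 3, 6, 7] / [4] / [5]
Final shape: (5, 1, 1).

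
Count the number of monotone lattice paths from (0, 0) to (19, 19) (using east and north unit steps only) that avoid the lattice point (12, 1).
Number of paths = 35339014700

Total paths from (0, 0) to (19, 19): C(38, 19) = 35345263800. Paths through (12, 1): (paths (0, 0) → (12, 1)) × (paths (12, 1) → (19, 19)) = C(13, 12) · C(25, 7) = 13 · 480700 = 6249100. Avoidance count = 35345263800 − 6249100 = 35339014700.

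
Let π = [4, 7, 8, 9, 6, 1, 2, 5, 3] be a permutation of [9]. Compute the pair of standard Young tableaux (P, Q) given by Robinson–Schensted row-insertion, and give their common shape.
P = [1, 2, 3, 9] / [4, 5, 8] / [6] / [7];  Q = [1, 2, 3, 4] / [5, 7, 8] / [6] / [9];  common shape = (4, 3, 1, 1)

Row-insert the values π_1, π_2, … into P one at a time, bumping the leftmost entry strictly greater than the inserted value down to the next row. The recording tableau Q records, in position (i, j), the step at which that cell was added to P.
  Insert 4 (step 1): P = [4];  Q = [1]
  Insert 7 (step 2): P = [4, 7];  Q = [1, 2]
  Insert 8 (step 3): P = [4, 7, 8];  Q = [1, 2, 3]
  Insert 9 (step 4): P = [4, 7, 8, 9];  Q = [1, 2, 3, 4]
  Insert 6 (step 5): P = [4, 6, 8, 9] / [7];  Q = [1, 2, 3, 4] / [5]
  Insert 1 (step 6): P = [1, 6, 8, 9] / [4] / [7];  Q = [1, 2, 3, 4] / [5] / [6]
  Insert 2 (step 7): P = [1, 2, 8, 9] / [4, 6] / [7];  Q = [1, 2, 3, 4] / [5, 7] / [6]
  Insert 5 (step 8): P = [1, 2, 5, 9] / [4, 6, 8] / [7];  Q = [1, 2, 3, 4] / [5, 7, 8] / [6]
  Insert 3 (step 9): P = [1, 2, 3, 9] / [4, 5, 8] / [6] / [7];  Q = [1, 2, 3, 4] / [5, 7, 8] / [6] / [9]
Final shape: (4, 3, 1, 1).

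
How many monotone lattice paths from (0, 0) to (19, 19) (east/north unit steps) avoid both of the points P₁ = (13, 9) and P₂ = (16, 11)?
Number of paths = 30031414765

Inclusion–exclusion. Total paths: C(38, 19) = 35345263800. Through P₁: C(22, 13)·C(16, 6) = 3983339360. Through P₂: C(27, 16)·C(11, 3) = 2151252675. Since P₁ is strictly southwest of P₂, a monotone path through both must visit P₁ then P₂; paths through both = C(22, 13)·C(5, 3)·C(11, 3) = 820743000. Avoid both = 35345263800 − 3983339360 − 2151252675 + 820743000 = 30031414765.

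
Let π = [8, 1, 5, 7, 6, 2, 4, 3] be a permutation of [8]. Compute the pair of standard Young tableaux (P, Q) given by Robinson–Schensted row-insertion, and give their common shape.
P = [1, 2, 3] / [4, 6] / [5] / [7] / [8];  Q = [1, 3, 4] / [2, 7] / [5] / [6] / [8];  common shape = (3, 2, 1, 1, 1)

Row-insert the values π_1, π_2, … into P one at a time, bumping the leftmost entry strictly greater than the inserted value down to the next row. The recording tableau Q records, in position (i, j), the step at which that cell was added to P.
  Insert 8 (step 1): P = [8];  Q = [1]
  Insert 1 (step 2): P = [1] / [8];  Q = [1] / [2]
  Insert 5 (step 3): P = [1, 5] / [8];  Q = [1, 3] / [2]
  Insert 7 (step 4): P = [1, 5, 7] / [8];  Q = [1, 3, 4] / [2]
  Insert 6 (step 5): P = [1, 5, 6] / [7] / [8];  Q = [1, 3, 4] / [2] / [5]
  Insert 2 (step 6): P = [1, 2, 6] / [5] / [7] / [8];  Q = [1, 3, 4] / [2] / [5] / [6]
  Insert 4 (step 7): P = [1, 2, 4] / [5, 6] / [7] / [8];  Q = [1, 3, 4] / [2, 7] / [5] / [6]
  Insert 3 (step 8): P = [1, 2, 3] / [4, 6] / [5] / [7] / [8];  Q = [1, 3, 4] / [2, 7] / [5] / [6] / [8]
Final shape: (3, 2, 1, 1, 1).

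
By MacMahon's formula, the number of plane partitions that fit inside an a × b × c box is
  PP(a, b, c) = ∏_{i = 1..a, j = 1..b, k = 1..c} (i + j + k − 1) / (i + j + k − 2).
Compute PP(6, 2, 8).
PP(6, 2, 8) = 2147145

Evaluate the triple product over i = 1..6, j = 1..2, k = 1..8. The factors are (2/1) · (3/2) · (4/3) · (5/4) · (6/5) · (7/6) · (8/7) · (9/8) · … (96 factors total). The numerators and denominators telescope so the product is an integer; carrying out the multiplication exactly gives PP(6, 2, 8) = 2147145.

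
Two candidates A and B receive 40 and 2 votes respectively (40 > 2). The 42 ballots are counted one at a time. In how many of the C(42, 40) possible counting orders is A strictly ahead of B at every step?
Strict-lead orderings = 779

Total orderings of the 42 votes with 40 for A: C(42, 40) = 861. By the Bertrand ballot formula (Cycle Lemma / reflection principle), the number of orderings in which A is strictly ahead of B throughout is (p − q)/(p + q) · C(p + q, p) = (40 − 2)/(40 + 2) · 861 = 779.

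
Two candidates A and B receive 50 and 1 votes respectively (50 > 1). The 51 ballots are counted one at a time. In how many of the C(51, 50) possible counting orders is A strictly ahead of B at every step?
Strict-lead orderings = 49

Total orderings of the 51 votes with 50 for A: C(51, 50) = 51. By the Bertrand ballot formula (Cycle Lemma / reflection principle), the number of orderings in which A is strictly ahead of B throughout is (p − q)/(p + q) · C(p + q, p) = (50 − 1)/(50 + 1) · 51 = 49.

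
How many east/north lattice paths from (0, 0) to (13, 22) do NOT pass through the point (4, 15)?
Number of paths = 1431996360

Total paths from (0, 0) to (13, 22): C(35, 13) = 1476337800. Paths through (4, 15): (paths (0, 0) → (4, 15)) × (paths (4, 15) → (13, 22)) = C(19, 4) · C(16, 9) = 3876 · 11440 = 44341440. Avoidance count = 1476337800 − 44341440 = 1431996360.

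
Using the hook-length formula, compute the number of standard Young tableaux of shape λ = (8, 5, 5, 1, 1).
# SYT of shape (8, 5, 5, 1, 1) = 34641750

Hook-length formula: f^λ = n! / Π hook(c), product over all cells c of the Young diagram. For λ = (8, 5, 5, 1, 1), n = 20 boxes. Hook lengths by row (left-to-right, top-to-bottom): [12, 9, 8, 7, 6, 3, 2, 1]; [8, 5, 4, 3, 2]; [7, 4, 3, 2, 1]; [2]; [1]. Product of hooks = 70230343680. So f^λ = 20! / 70230343680 = 2432902008176640000 / 70230343680 = 34641750.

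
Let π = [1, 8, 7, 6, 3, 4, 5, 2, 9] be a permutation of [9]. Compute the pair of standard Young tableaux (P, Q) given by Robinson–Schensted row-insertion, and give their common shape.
P = [1, 2, 4, 5, 9] / [3] / [6] / [7] / [8];  Q = [1, 2, 6, 7, 9] / [3] / [4] / [5] / [8];  common shape = (5, 1, 1, 1, 1)

Row-insert the values π_1, π_2, … into P one at a time, bumping the leftmost entry strictly greater than the inserted value down to the next row. The recording tableau Q records, in position (i, j), the step at which that cell was added to P.
  Insert 1 (step 1): P = [1];  Q = [1]
  Insert 8 (step 2): P = [1, 8];  Q = [1, 2]
  Insert 7 (step 3): P = [1, 7] / [8];  Q = [1, 2] / [3]
  Insert 6 (step 4): P = [1, 6] / [7] / [8];  Q = [1, 2] / [3] / [4]
  Insert 3 (step 5): P = [1, 3] / [6] / [7] / [8];  Q = [1, 2] / [3] / [4] / [5]
  Insert 4 (step 6): P = [1, 3, 4] / [6] / [7] / [8];  Q = [1, 2, 6] / [3] / [4] / [5]
  Insert 5 (step 7): P = [1, 3, 4, 5] / [6] / [7] / [8];  Q = [1, 2, 6, 7] / [3] / [4] / [5]
  Insert 2 (step 8): P = [1, 2, 4, 5] / [3] / [6] / [7] / [8];  Q = [1, 2, 6, 7] / [3] / [4] / [5] / [8]
  Insert 9 (step 9): P = [1, 2, 4, 5, 9] / [3] / [6] / [7] / [8];  Q = [1, 2, 6, 7, 9] / [3] / [4] / [5] / [8]
Final shape: (5, 1, 1, 1, 1).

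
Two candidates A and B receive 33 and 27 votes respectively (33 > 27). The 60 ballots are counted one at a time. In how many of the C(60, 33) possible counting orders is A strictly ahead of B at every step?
Strict-lead orderings = 8800480226417474

Total orderings of the 60 votes with 33 for A: C(60, 33) = 88004802264174740. By the Bertrand ballot formula (Cycle Lemma / reflection principle), the number of orderings in which A is strictly ahead of B throughout is (p − q)/(p + q) · C(p + q, p) = (33 − 27)/(33 + 27) · 88004802264174740 = 8800480226417474.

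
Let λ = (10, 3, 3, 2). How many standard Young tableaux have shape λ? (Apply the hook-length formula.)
# SYT of shape (10, 3, 3, 2) = 848232

Hook-length formula: f^λ = n! / Π hook(c), product over all cells c of the Young diagram. For λ = (10, 3, 3, 2), n = 18 boxes. Hook lengths by row (left-to-right, top-to-bottom): [13, 12, 10, 7, 6, 5, 4, 3, 2, 1]; [5, 4, 2]; [4, 3, 1]; [2, 1]. Product of hooks = 7547904000. So f^λ = 18! / 7547904000 = 6402373705728000 / 7547904000 = 848232.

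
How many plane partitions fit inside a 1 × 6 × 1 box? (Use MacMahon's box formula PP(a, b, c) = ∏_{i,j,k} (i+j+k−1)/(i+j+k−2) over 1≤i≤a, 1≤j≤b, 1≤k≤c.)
PP(1, 6, 1) = 7

Evaluate the triple product over i = 1..1, j = 1..6, k = 1..1. The factors are (2/1) · (3/2) · (4/3) · (5/4) · (6/5) · (7/6). The numerators and denominators telescope so the product is an integer; carrying out the multiplication exactly gives PP(1, 6, 1) = 7.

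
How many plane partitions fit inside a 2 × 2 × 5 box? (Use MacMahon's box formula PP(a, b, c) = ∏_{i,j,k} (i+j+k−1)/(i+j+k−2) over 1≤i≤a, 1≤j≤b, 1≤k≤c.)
PP(2, 2, 5) = 196

Evaluate the triple product over i = 1..2, j = 1..2, k = 1..5. The factors are (2/1) · (3/2) · (4/3) · (5/4) · (6/5) · (3/2) · (4/3) · (5/4) · … (20 factors total). The numerators and denominators telescope so the product is an integer; carrying out the multiplication exactly gives PP(2, 2, 5) = 196.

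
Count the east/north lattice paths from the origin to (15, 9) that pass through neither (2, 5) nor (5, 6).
Number of paths = 1149416

Inclusion–exclusion. Total paths: C(24, 15) = 1307504. Through P₁: C(7, 2)·C(17, 13) = 49980. Through P₂: C(11, 5)·C(13, 10) = 132132. Since P₁ is strictly southwest of P₂, a monotone path through both must visit P₁ then P₂; paths through both = C(7, 2)·C(4, 3)·C(13, 10) = 24024. Avoid both = 1307504 − 49980 − 132132 + 24024 = 1149416.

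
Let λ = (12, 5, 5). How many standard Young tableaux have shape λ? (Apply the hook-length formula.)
# SYT of shape (12, 5, 5) = 10744272

Hook-length formula: f^λ = n! / Π hook(c), product over all cells c of the Young diagram. For λ = (12, 5, 5), n = 22 boxes. Hook lengths by row (left-to-right, top-to-bottom): [14, 13, 12, 11, 10, 7, 6, 5, 4, 3, 2, 1]; [6, 5, 4, 3, 2]; [5, 4, 3, 2, 1]. Product of hooks = 104613949440000. So f^λ = 22! / 104613949440000 = 1124000727777607680000 / 104613949440000 = 10744272.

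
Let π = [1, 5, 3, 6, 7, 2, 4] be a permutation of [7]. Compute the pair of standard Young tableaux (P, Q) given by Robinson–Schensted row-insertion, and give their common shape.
P = [1, 2, 4, 7] / [3, 6] / [5];  Q = [1, 2, 4, 5] / [3, 7] / [6];  common shape = (4, 2, 1)

Row-insert the values π_1, π_2, … into P one at a time, bumping the leftmost entry strictly greater than the inserted value down to the next row. The recording tableau Q records, in position (i, j), the step at which that cell was added to P.
  Insert 1 (step 1): P = [1];  Q = [1]
  Insert 5 (step 2): P = [1, 5];  Q = [1, 2]
  Insert 3 (step 3): P = [1, 3] / [5];  Q = [1, 2] / [3]
  Insert 6 (step 4): P = [1, 3, 6] / [5];  Q = [1, 2, 4] / [3]
  Insert 7 (step 5): P = [1, 3, 6, 7] / [5];  Q = [1, 2, 4, 5] / [3]
  Insert 2 (step 6): P = [1, 2, 6, 7] / [3] / [5];  Q = [1, 2, 4, 5] / [3] / [6]
  Insert 4 (step 7): P = [1, 2, 4, 7] / [3, 6] / [5];  Q = [1, 2, 4, 5] / [3, 7] / [6]
Final shape: (4, 2, 1).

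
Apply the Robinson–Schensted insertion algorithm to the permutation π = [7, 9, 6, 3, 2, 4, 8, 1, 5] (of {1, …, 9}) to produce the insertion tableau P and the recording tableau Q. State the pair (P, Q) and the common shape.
P = [1, 4, 5] / [2, 8] / [3, 9] / [6] / [7];  Q = [1, 2, 7] / [3, 6] / [4, 9] / [5] / [8];  common shape = (3, 2, 2, 1, 1)

Row-insert the values π_1, π_2, … into P one at a time, bumping the leftmost entry strictly greater than the inserted value down to the next row. The recording tableau Q records, in position (i, j), the step at which that cell was added to P.
  Insert 7 (step 1): P = [7];  Q = [1]
  Insert 9 (step 2): P = [7, 9];  Q = [1, 2]
  Insert 6 (step 3): P = [6, 9] / [7];  Q = [1, 2] / [3]
  Insert 3 (step 4): P = [3, 9] / [6] / [7];  Q = [1, 2] / [3] / [4]
  Insert 2 (step 5): P = [2, 9] / [3] / [6] / [7];  Q = [1, 2] / [3] / [4] / [5]
  Insert 4 (step 6): P = [2, 4] / [3, 9] / [6] / [7];  Q = [1, 2] / [3, 6] / [4] / [5]
  Insert 8 (step 7): P = [2, 4, 8] / [3, 9] / [6] / [7];  Q = [1, 2, 7] / [3, 6] / [4] / [5]
  Insert 1 (step 8): P = [1, 4, 8] / [2, 9] / [3] / [6] / [7];  Q = [1, 2, 7] / [3, 6] / [4] / [5] / [8]
  Insert 5 (step 9): P = [1, 4, 5] / [2, 8] / [3, 9] / [6] / [7];  Q = [1, 2, 7] / [3, 6] / [4, 9] / [5] / [8]
Final shape: (3, 2, 2, 1, 1).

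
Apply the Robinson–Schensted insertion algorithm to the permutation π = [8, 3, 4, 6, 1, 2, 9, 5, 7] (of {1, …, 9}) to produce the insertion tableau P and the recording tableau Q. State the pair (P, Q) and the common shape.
P = [1, 2, 5, 7] / [3, 4, 6, 9] / [8];  Q = [1, 3, 4, 7] / [2, 6, 8, 9] / [5];  common shape = (4, 4, 1)

Row-insert the values π_1, π_2, … into P one at a time, bumping the leftmost entry strictly greater than the inserted value down to the next row. The recording tableau Q records, in position (i, j), the step at which that cell was added to P.
  Insert 8 (step 1): P = [8];  Q = [1]
  Insert 3 (step 2): P = [3] / [8];  Q = [1] / [2]
  Insert 4 (step 3): P = [3, 4] / [8];  Q = [1, 3] / [2]
  Insert 6 (step 4): P = [3, 4, 6] / [8];  Q = [1, 3, 4] / [2]
  Insert 1 (step 5): P = [1, 4, 6] / [3] / [8];  Q = [1, 3, 4] / [2] / [5]
  Insert 2 (step 6): P = [1, 2, 6] / [3, 4] / [8];  Q = [1, 3, 4] / [2, 6] / [5]
  Insert 9 (step 7): P = [1, 2, 6, 9] / [3, 4] / [8];  Q = [1, 3, 4, 7] / [2, 6] / [5]
  Insert 5 (step 8): P = [1, 2, 5, 9] / [3, 4, 6] / [8];  Q = [1, 3, 4, 7] / [2, 6, 8] / [5]
  Insert 7 (step 9): P = [1, 2, 5, 7] / [3, 4, 6, 9] / [8];  Q = [1, 3, 4, 7] / [2, 6, 8, 9] / [5]
Final shape: (4, 4, 1).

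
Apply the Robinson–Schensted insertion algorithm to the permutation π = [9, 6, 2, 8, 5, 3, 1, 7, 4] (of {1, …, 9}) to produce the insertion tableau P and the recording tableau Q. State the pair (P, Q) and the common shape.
P = [1, 3, 4] / [2, 7] / [5, 8] / [6] / [9];  Q = [1, 4, 8] / [2, 5] / [3, 9] / [6] / [7];  common shape = (3, 2, 2, 1, 1)

Row-insert the values π_1, π_2, … into P one at a time, bumping the leftmost entry strictly greater than the inserted value down to the next row. The recording tableau Q records, in position (i, j), the step at which that cell was added to P.
  Insert 9 (step 1): P = [9];  Q = [1]
  Insert 6 (step 2): P = [6] / [9];  Q = [1] / [2]
  Insert 2 (step 3): P = [2] / [6] / [9];  Q = [1] / [2] / [3]
  Insert 8 (step 4): P = [2, 8] / [6] / [9];  Q = [1, 4] / [2] / [3]
  Insert 5 (step 5): P = [2, 5] / [6, 8] / [9];  Q = [1, 4] / [2, 5] / [3]
  Insert 3 (step 6): P = [2, 3] / [5, 8] / [6] / [9];  Q = [1, 4] / [2, 5] / [3] / [6]
  Insert 1 (step 7): P = [1, 3] / [2, 8] / [5] / [6] / [9];  Q = [1, 4] / [2, 5] / [3] / [6] / [7]
  Insert 7 (step 8): P = [1, 3, 7] / [2, 8] / [5] / [6] / [9];  Q = [1, 4, 8] / [2, 5] / [3] / [6] / [7]
  Insert 4 (step 9): P = [1, 3, 4] / [2, 7] / [5, 8] / [6] / [9];  Q = [1, 4, 8] / [2, 5] / [3, 9] / [6] / [7]
Final shape: (3, 2, 2, 1, 1).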